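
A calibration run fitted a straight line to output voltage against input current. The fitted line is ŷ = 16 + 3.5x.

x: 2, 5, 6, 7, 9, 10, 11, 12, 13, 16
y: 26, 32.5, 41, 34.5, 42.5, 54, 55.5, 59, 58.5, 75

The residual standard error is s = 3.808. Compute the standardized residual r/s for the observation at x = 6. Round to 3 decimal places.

ŷ = 16 + 3.5·6 = 37
r = 41 − 37 = 4
r/s = 4 / 3.808 = 1.050

1.050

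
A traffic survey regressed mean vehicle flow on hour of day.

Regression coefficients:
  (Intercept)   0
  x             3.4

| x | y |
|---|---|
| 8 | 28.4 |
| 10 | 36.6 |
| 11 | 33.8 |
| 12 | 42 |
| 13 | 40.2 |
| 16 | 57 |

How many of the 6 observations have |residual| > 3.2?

x=8: ŷ = 3.4·8 = 27.2; e = 28.4 − 27.2 = 1.2
x=10: ŷ = 3.4·10 = 34; e = 36.6 − 34 = 2.6
x=11: ŷ = 3.4·11 = 37.4; e = 33.8 − 37.4 = -3.6
x=12: ŷ = 3.4·12 = 40.8; e = 42 − 40.8 = 1.2
x=13: ŷ = 3.4·13 = 44.2; e = 40.2 − 44.2 = -4
x=16: ŷ = 3.4·16 = 54.4; e = 57 − 54.4 = 2.6
|e| > 3.2: x=11 (|e|=3.6), x=13 (|e|=4) → 2

2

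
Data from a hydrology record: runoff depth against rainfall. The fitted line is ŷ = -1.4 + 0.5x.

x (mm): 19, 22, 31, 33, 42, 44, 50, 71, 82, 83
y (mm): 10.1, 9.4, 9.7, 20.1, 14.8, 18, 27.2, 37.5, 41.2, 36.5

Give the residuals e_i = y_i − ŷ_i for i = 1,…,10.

2, -0.2, -4.4, 5, -4.8, -2.6, 3.6, 3.4, 1.6, -3.6

x=19: ŷ = -1.4 + 0.5·19 = 8.1; e = 10.1 − 8.1 = 2
x=22: ŷ = -1.4 + 0.5·22 = 9.6; e = 9.4 − 9.6 = -0.2
x=31: ŷ = -1.4 + 0.5·31 = 14.1; e = 9.7 − 14.1 = -4.4
x=33: ŷ = -1.4 + 0.5·33 = 15.1; e = 20.1 − 15.1 = 5
x=42: ŷ = -1.4 + 0.5·42 = 19.6; e = 14.8 − 19.6 = -4.8
x=44: ŷ = -1.4 + 0.5·44 = 20.6; e = 18 − 20.6 = -2.6
x=50: ŷ = -1.4 + 0.5·50 = 23.6; e = 27.2 − 23.6 = 3.6
x=71: ŷ = -1.4 + 0.5·71 = 34.1; e = 37.5 − 34.1 = 3.4
x=82: ŷ = -1.4 + 0.5·82 = 39.6; e = 41.2 − 39.6 = 1.6
x=83: ŷ = -1.4 + 0.5·83 = 40.1; e = 36.5 − 40.1 = -3.6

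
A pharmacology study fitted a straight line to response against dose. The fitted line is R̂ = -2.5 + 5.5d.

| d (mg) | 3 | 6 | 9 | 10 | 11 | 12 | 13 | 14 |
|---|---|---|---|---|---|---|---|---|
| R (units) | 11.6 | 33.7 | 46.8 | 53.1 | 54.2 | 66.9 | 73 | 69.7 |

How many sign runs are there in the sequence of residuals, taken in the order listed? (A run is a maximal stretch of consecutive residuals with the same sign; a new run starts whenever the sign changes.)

d=3: R̂ = -2.5 + 5.5·3 = 14; e = 11.6 − 14 = -2.4
d=6: R̂ = -2.5 + 5.5·6 = 30.5; e = 33.7 − 30.5 = 3.2
d=9: R̂ = -2.5 + 5.5·9 = 47; e = 46.8 − 47 = -0.2
d=10: R̂ = -2.5 + 5.5·10 = 52.5; e = 53.1 − 52.5 = 0.6
d=11: R̂ = -2.5 + 5.5·11 = 58; e = 54.2 − 58 = -3.8
d=12: R̂ = -2.5 + 5.5·12 = 63.5; e = 66.9 − 63.5 = 3.4
d=13: R̂ = -2.5 + 5.5·13 = 69; e = 73 − 69 = 4
d=14: R̂ = -2.5 + 5.5·14 = 74.5; e = 69.7 − 74.5 = -4.8
Signs: − + − + − + + −
Runs: −×1, +×1, −×1, +×1, −×1, +×2, −×1 → 7

7 runs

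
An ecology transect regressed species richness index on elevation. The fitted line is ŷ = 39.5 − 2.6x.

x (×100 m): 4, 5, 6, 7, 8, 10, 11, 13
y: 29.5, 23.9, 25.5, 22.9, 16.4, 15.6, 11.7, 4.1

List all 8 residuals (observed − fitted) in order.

0.4, -2.6, 1.6, 1.6, -2.3, 2.1, 0.8, -1.6

x=4: ŷ = 39.5 − 2.6·4 = 29.1; e = 29.5 − 29.1 = 0.4
x=5: ŷ = 39.5 − 2.6·5 = 26.5; e = 23.9 − 26.5 = -2.6
x=6: ŷ = 39.5 − 2.6·6 = 23.9; e = 25.5 − 23.9 = 1.6
x=7: ŷ = 39.5 − 2.6·7 = 21.3; e = 22.9 − 21.3 = 1.6
x=8: ŷ = 39.5 − 2.6·8 = 18.7; e = 16.4 − 18.7 = -2.3
x=10: ŷ = 39.5 − 2.6·10 = 13.5; e = 15.6 − 13.5 = 2.1
x=11: ŷ = 39.5 − 2.6·11 = 10.9; e = 11.7 − 10.9 = 0.8
x=13: ŷ = 39.5 − 2.6·13 = 5.7; e = 4.1 − 5.7 = -1.6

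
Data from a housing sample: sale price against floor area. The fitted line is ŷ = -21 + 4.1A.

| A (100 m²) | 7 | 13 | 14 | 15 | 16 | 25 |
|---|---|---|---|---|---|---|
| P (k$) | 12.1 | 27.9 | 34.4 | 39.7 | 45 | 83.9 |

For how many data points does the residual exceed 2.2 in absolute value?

3

A=7: ŷ = -21 + 4.1·7 = 7.7; r = 12.1 − 7.7 = 4.4
A=13: ŷ = -21 + 4.1·13 = 32.3; r = 27.9 − 32.3 = -4.4
A=14: ŷ = -21 + 4.1·14 = 36.4; r = 34.4 − 36.4 = -2
A=15: ŷ = -21 + 4.1·15 = 40.5; r = 39.7 − 40.5 = -0.8
A=16: ŷ = -21 + 4.1·16 = 44.6; r = 45 − 44.6 = 0.4
A=25: ŷ = -21 + 4.1·25 = 81.5; r = 83.9 − 81.5 = 2.4
|r| > 2.2: A=7 (|r|=4.4), A=13 (|r|=4.4), A=25 (|r|=2.4) → 3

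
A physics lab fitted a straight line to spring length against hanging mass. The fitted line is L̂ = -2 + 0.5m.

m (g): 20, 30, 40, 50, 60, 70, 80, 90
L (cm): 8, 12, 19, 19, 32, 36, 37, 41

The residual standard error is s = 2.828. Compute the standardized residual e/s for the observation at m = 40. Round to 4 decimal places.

L̂ = -2 + 0.5·40 = 18
e = 19 − 18 = 1
e/s = 1 / 2.828 = 0.3536

0.3536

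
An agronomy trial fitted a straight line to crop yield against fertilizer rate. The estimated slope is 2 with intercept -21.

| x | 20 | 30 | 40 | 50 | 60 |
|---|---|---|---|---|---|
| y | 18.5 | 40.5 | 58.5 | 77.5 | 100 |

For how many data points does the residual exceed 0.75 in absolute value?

x=20: ŷ = -21 + 2·20 = 19; r = 18.5 − 19 = -0.5
x=30: ŷ = -21 + 2·30 = 39; r = 40.5 − 39 = 1.5
x=40: ŷ = -21 + 2·40 = 59; r = 58.5 − 59 = -0.5
x=50: ŷ = -21 + 2·50 = 79; r = 77.5 − 79 = -1.5
x=60: ŷ = -21 + 2·60 = 99; r = 100 − 99 = 1
|r| > 0.75: x=30 (|r|=1.5), x=50 (|r|=1.5), x=60 (|r|=1) → 3

3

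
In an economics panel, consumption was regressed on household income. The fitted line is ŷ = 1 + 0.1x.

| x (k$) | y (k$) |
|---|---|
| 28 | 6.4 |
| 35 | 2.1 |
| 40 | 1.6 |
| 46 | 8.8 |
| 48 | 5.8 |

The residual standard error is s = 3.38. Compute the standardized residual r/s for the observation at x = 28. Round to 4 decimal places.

ŷ = 1 + 0.1·28 = 3.8
r = 6.4 − 3.8 = 2.6
r/s = 2.6 / 3.38 = 0.7692

0.7692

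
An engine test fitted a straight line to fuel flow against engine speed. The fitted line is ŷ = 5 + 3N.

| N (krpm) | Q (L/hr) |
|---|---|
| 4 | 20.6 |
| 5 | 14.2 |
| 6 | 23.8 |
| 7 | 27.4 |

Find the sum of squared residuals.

SSE = 49.2

N=4: ŷ = 5 + 3·4 = 17; r = 20.6 − 17 = 3.6
N=5: ŷ = 5 + 3·5 = 20; r = 14.2 − 20 = -5.8
N=6: ŷ = 5 + 3·6 = 23; r = 23.8 − 23 = 0.8
N=7: ŷ = 5 + 3·7 = 26; r = 27.4 − 26 = 1.4
SSE = 12.96 + 33.64 + 0.64 + 1.96 = 49.2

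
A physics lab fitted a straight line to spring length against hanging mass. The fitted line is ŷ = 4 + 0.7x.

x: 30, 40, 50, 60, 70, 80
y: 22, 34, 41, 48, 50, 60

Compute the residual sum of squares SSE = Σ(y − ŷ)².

x=30: ŷ = 4 + 0.7·30 = 25; r = 22 − 25 = -3
x=40: ŷ = 4 + 0.7·40 = 32; r = 34 − 32 = 2
x=50: ŷ = 4 + 0.7·50 = 39; r = 41 − 39 = 2
x=60: ŷ = 4 + 0.7·60 = 46; r = 48 − 46 = 2
x=70: ŷ = 4 + 0.7·70 = 53; r = 50 − 53 = -3
x=80: ŷ = 4 + 0.7·80 = 60; r = 60 − 60 = 0
SSE = 9 + 4 + 4 + 4 + 9 + 0 = 30

SSE = 30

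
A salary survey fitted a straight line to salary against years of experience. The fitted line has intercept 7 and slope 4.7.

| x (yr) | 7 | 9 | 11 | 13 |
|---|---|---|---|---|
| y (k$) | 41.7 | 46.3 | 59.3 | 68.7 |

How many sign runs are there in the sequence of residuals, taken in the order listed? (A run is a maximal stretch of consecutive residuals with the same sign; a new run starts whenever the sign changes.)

x=7: ŷ = 7 + 4.7·7 = 39.9; e = 41.7 − 39.9 = 1.8
x=9: ŷ = 7 + 4.7·9 = 49.3; e = 46.3 − 49.3 = -3
x=11: ŷ = 7 + 4.7·11 = 58.7; e = 59.3 − 58.7 = 0.6
x=13: ŷ = 7 + 4.7·13 = 68.1; e = 68.7 − 68.1 = 0.6
Signs: + − + +
Runs: +×1, −×1, +×2 → 3

3 runs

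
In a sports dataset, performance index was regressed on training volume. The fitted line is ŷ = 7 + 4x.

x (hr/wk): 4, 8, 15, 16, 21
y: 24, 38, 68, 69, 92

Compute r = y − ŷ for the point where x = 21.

r = 1

ŷ = 7 + 4·21 = 91
r = 92 − 91 = 1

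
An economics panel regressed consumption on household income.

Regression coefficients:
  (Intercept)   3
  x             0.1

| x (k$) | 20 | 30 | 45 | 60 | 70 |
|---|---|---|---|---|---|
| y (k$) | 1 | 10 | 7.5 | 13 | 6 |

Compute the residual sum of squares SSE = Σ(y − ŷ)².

x=20: ŷ = 3 + 0.1·20 = 5; e = 1 − 5 = -4
x=30: ŷ = 3 + 0.1·30 = 6; e = 10 − 6 = 4
x=45: ŷ = 3 + 0.1·45 = 7.5; e = 7.5 − 7.5 = 0
x=60: ŷ = 3 + 0.1·60 = 9; e = 13 − 9 = 4
x=70: ŷ = 3 + 0.1·70 = 10; e = 6 − 10 = -4
SSE = 16 + 16 + 0 + 16 + 16 = 64

SSE = 64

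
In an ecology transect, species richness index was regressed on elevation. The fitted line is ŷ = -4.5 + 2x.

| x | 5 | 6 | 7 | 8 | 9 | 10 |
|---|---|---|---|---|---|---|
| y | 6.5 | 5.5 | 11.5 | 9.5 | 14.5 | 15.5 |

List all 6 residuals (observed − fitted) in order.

1, -2, 2, -2, 1, 0

x=5: ŷ = -4.5 + 2·5 = 5.5; r = 6.5 − 5.5 = 1
x=6: ŷ = -4.5 + 2·6 = 7.5; r = 5.5 − 7.5 = -2
x=7: ŷ = -4.5 + 2·7 = 9.5; r = 11.5 − 9.5 = 2
x=8: ŷ = -4.5 + 2·8 = 11.5; r = 9.5 − 11.5 = -2
x=9: ŷ = -4.5 + 2·9 = 13.5; r = 14.5 − 13.5 = 1
x=10: ŷ = -4.5 + 2·10 = 15.5; r = 15.5 − 15.5 = 0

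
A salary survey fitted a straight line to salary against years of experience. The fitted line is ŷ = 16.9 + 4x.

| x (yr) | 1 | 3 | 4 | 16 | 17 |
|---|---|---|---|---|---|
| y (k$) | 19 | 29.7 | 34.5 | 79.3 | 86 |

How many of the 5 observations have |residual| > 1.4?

3

x=1: ŷ = 16.9 + 4·1 = 20.9; e = 19 − 20.9 = -1.9
x=3: ŷ = 16.9 + 4·3 = 28.9; e = 29.7 − 28.9 = 0.8
x=4: ŷ = 16.9 + 4·4 = 32.9; e = 34.5 − 32.9 = 1.6
x=16: ŷ = 16.9 + 4·16 = 80.9; e = 79.3 − 80.9 = -1.6
x=17: ŷ = 16.9 + 4·17 = 84.9; e = 86 − 84.9 = 1.1
|e| > 1.4: x=1 (|e|=1.9), x=4 (|e|=1.6), x=16 (|e|=1.6) → 3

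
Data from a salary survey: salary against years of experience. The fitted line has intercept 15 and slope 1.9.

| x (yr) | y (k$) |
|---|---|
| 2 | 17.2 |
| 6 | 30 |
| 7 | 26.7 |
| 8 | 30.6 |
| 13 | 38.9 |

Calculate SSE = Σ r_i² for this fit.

x=2: ŷ = 15 + 1.9·2 = 18.8; r = 17.2 − 18.8 = -1.6
x=6: ŷ = 15 + 1.9·6 = 26.4; r = 30 − 26.4 = 3.6
x=7: ŷ = 15 + 1.9·7 = 28.3; r = 26.7 − 28.3 = -1.6
x=8: ŷ = 15 + 1.9·8 = 30.2; r = 30.6 − 30.2 = 0.4
x=13: ŷ = 15 + 1.9·13 = 39.7; r = 38.9 − 39.7 = -0.8
SSE = 2.56 + 12.96 + 2.56 + 0.16 + 0.64 = 18.88

SSE = 18.88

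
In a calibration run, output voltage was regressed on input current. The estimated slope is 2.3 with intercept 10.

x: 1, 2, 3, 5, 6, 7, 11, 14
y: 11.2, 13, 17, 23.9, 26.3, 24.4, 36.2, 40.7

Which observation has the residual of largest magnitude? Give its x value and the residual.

x = 6, e = 2.5

x=1: ŷ = 10 + 2.3·1 = 12.3; e = 11.2 − 12.3 = -1.1
x=2: ŷ = 10 + 2.3·2 = 14.6; e = 13 − 14.6 = -1.6
x=3: ŷ = 10 + 2.3·3 = 16.9; e = 17 − 16.9 = 0.1
x=5: ŷ = 10 + 2.3·5 = 21.5; e = 23.9 − 21.5 = 2.4
x=6: ŷ = 10 + 2.3·6 = 23.8; e = 26.3 − 23.8 = 2.5
x=7: ŷ = 10 + 2.3·7 = 26.1; e = 24.4 − 26.1 = -1.7
x=11: ŷ = 10 + 2.3·11 = 35.3; e = 36.2 − 35.3 = 0.9
x=14: ŷ = 10 + 2.3·14 = 42.2; e = 40.7 − 42.2 = -1.5
Largest |e| is 2.5 at x = 6, residual 2.5.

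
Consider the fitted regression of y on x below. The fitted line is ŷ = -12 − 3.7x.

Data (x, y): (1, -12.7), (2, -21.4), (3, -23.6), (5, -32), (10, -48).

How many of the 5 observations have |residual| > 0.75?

x=1: ŷ = -12 − 3.7·1 = -15.7; e = -12.7 − (-15.7) = 3
x=2: ŷ = -12 − 3.7·2 = -19.4; e = -21.4 − (-19.4) = -2
x=3: ŷ = -12 − 3.7·3 = -23.1; e = -23.6 − (-23.1) = -0.5
x=5: ŷ = -12 − 3.7·5 = -30.5; e = -32 − (-30.5) = -1.5
x=10: ŷ = -12 − 3.7·10 = -49; e = -48 − (-49) = 1
|e| > 0.75: x=1 (|e|=3), x=2 (|e|=2), x=5 (|e|=1.5), x=10 (|e|=1) → 4

4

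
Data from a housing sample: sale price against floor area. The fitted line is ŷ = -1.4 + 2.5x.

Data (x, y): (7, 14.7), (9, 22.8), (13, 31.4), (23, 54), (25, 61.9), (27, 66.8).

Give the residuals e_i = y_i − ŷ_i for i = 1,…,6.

-1.4, 1.7, 0.3, -2.1, 0.8, 0.7

x=7: ŷ = -1.4 + 2.5·7 = 16.1; e = 14.7 − 16.1 = -1.4
x=9: ŷ = -1.4 + 2.5·9 = 21.1; e = 22.8 − 21.1 = 1.7
x=13: ŷ = -1.4 + 2.5·13 = 31.1; e = 31.4 − 31.1 = 0.3
x=23: ŷ = -1.4 + 2.5·23 = 56.1; e = 54 − 56.1 = -2.1
x=25: ŷ = -1.4 + 2.5·25 = 61.1; e = 61.9 − 61.1 = 0.8
x=27: ŷ = -1.4 + 2.5·27 = 66.1; e = 66.8 − 66.1 = 0.7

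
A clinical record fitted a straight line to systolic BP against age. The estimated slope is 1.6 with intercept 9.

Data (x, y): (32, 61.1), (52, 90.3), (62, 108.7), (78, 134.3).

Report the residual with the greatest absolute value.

x=32: ŷ = 9 + 1.6·32 = 60.2; r = 61.1 − 60.2 = 0.9
x=52: ŷ = 9 + 1.6·52 = 92.2; r = 90.3 − 92.2 = -1.9
x=62: ŷ = 9 + 1.6·62 = 108.2; r = 108.7 − 108.2 = 0.5
x=78: ŷ = 9 + 1.6·78 = 133.8; r = 134.3 − 133.8 = 0.5
Largest |r| is 1.9 at x = 52, residual -1.9.

r = -1.9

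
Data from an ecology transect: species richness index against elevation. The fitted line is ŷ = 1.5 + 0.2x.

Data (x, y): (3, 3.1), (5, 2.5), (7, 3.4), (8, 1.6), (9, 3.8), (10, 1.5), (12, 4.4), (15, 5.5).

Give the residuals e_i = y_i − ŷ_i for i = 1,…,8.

1, 0, 0.5, -1.5, 0.5, -2, 0.5, 1

x=3: ŷ = 1.5 + 0.2·3 = 2.1; e = 3.1 − 2.1 = 1
x=5: ŷ = 1.5 + 0.2·5 = 2.5; e = 2.5 − 2.5 = 0
x=7: ŷ = 1.5 + 0.2·7 = 2.9; e = 3.4 − 2.9 = 0.5
x=8: ŷ = 1.5 + 0.2·8 = 3.1; e = 1.6 − 3.1 = -1.5
x=9: ŷ = 1.5 + 0.2·9 = 3.3; e = 3.8 − 3.3 = 0.5
x=10: ŷ = 1.5 + 0.2·10 = 3.5; e = 1.5 − 3.5 = -2
x=12: ŷ = 1.5 + 0.2·12 = 3.9; e = 4.4 − 3.9 = 0.5
x=15: ŷ = 1.5 + 0.2·15 = 4.5; e = 5.5 − 4.5 = 1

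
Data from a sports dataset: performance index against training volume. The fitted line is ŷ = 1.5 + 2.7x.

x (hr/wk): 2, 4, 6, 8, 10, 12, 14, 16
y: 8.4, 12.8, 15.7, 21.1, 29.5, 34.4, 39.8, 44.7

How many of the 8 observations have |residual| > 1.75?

x=2: ŷ = 1.5 + 2.7·2 = 6.9; r = 8.4 − 6.9 = 1.5
x=4: ŷ = 1.5 + 2.7·4 = 12.3; r = 12.8 − 12.3 = 0.5
x=6: ŷ = 1.5 + 2.7·6 = 17.7; r = 15.7 − 17.7 = -2
x=8: ŷ = 1.5 + 2.7·8 = 23.1; r = 21.1 − 23.1 = -2
x=10: ŷ = 1.5 + 2.7·10 = 28.5; r = 29.5 − 28.5 = 1
x=12: ŷ = 1.5 + 2.7·12 = 33.9; r = 34.4 − 33.9 = 0.5
x=14: ŷ = 1.5 + 2.7·14 = 39.3; r = 39.8 − 39.3 = 0.5
x=16: ŷ = 1.5 + 2.7·16 = 44.7; r = 44.7 − 44.7 = 0
|r| > 1.75: x=6 (|r|=2), x=8 (|r|=2) → 2

2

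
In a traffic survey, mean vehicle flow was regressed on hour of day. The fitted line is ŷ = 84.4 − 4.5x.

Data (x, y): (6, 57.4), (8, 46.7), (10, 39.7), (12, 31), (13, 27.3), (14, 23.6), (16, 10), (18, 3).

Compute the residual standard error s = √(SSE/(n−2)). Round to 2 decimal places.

x=6: ŷ = 84.4 − 4.5·6 = 57.4; e = 57.4 − 57.4 = 0
x=8: ŷ = 84.4 − 4.5·8 = 48.4; e = 46.7 − 48.4 = -1.7
x=10: ŷ = 84.4 − 4.5·10 = 39.4; e = 39.7 − 39.4 = 0.3
x=12: ŷ = 84.4 − 4.5·12 = 30.4; e = 31 − 30.4 = 0.6
x=13: ŷ = 84.4 − 4.5·13 = 25.9; e = 27.3 − 25.9 = 1.4
x=14: ŷ = 84.4 − 4.5·14 = 21.4; e = 23.6 − 21.4 = 2.2
x=16: ŷ = 84.4 − 4.5·16 = 12.4; e = 10 − 12.4 = -2.4
x=18: ŷ = 84.4 − 4.5·18 = 3.4; e = 3 − 3.4 = -0.4
SSE = 0 + 2.89 + 0.09 + 0.36 + 1.96 + 4.84 + 5.76 + 0.16 = 16.06
s = √(16.06/6) = √2.67667 ≈ 1.64

s = 1.64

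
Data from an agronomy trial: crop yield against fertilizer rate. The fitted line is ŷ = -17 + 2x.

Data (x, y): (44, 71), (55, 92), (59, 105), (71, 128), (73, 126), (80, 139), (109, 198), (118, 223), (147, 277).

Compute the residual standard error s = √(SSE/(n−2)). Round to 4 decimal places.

s = 3.2950

x=44: ŷ = -17 + 2·44 = 71; r = 71 − 71 = 0
x=55: ŷ = -17 + 2·55 = 93; r = 92 − 93 = -1
x=59: ŷ = -17 + 2·59 = 101; r = 105 − 101 = 4
x=71: ŷ = -17 + 2·71 = 125; r = 128 − 125 = 3
x=73: ŷ = -17 + 2·73 = 129; r = 126 − 129 = -3
x=80: ŷ = -17 + 2·80 = 143; r = 139 − 143 = -4
x=109: ŷ = -17 + 2·109 = 201; r = 198 − 201 = -3
x=118: ŷ = -17 + 2·118 = 219; r = 223 − 219 = 4
x=147: ŷ = -17 + 2·147 = 277; r = 277 − 277 = 0
SSE = 0 + 1 + 16 + 9 + 9 + 16 + 9 + 16 + 0 = 76
s = √(76/7) = √10.8571 ≈ 3.2950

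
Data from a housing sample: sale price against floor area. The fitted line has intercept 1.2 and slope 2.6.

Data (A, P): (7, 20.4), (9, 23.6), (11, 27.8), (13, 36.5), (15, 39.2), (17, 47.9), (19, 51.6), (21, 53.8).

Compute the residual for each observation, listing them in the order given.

A=7: ŷ = 1.2 + 2.6·7 = 19.4; e = 20.4 − 19.4 = 1
A=9: ŷ = 1.2 + 2.6·9 = 24.6; e = 23.6 − 24.6 = -1
A=11: ŷ = 1.2 + 2.6·11 = 29.8; e = 27.8 − 29.8 = -2
A=13: ŷ = 1.2 + 2.6·13 = 35; e = 36.5 − 35 = 1.5
A=15: ŷ = 1.2 + 2.6·15 = 40.2; e = 39.2 − 40.2 = -1
A=17: ŷ = 1.2 + 2.6·17 = 45.4; e = 47.9 − 45.4 = 2.5
A=19: ŷ = 1.2 + 2.6·19 = 50.6; e = 51.6 − 50.6 = 1
A=21: ŷ = 1.2 + 2.6·21 = 55.8; e = 53.8 − 55.8 = -2

1, -1, -2, 1.5, -1, 2.5, 1, -2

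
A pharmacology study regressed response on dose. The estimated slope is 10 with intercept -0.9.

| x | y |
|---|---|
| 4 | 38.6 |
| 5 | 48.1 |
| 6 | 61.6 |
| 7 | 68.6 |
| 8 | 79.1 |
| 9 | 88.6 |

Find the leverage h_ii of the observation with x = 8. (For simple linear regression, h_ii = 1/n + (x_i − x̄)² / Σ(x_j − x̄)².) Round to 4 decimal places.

x̄ = (4 + 5 + 6 + 7 + 8 + 9)/6 = 6.5
Σ(x − x̄)² = 6.25 + 2.25 + 0.25 + 0.25 + 2.25 + 6.25 = 17.5
h = 1/6 + (1.5)²/17.5 = 0.166667 + 0.128571 = 0.2952

h = 0.2952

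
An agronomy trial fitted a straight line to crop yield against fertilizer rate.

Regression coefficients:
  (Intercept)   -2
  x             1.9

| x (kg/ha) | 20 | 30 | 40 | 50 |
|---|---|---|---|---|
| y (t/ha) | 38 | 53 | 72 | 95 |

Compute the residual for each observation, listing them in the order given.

x=20: ŷ = -2 + 1.9·20 = 36; e = 38 − 36 = 2
x=30: ŷ = -2 + 1.9·30 = 55; e = 53 − 55 = -2
x=40: ŷ = -2 + 1.9·40 = 74; e = 72 − 74 = -2
x=50: ŷ = -2 + 1.9·50 = 93; e = 95 − 93 = 2

2, -2, -2, 2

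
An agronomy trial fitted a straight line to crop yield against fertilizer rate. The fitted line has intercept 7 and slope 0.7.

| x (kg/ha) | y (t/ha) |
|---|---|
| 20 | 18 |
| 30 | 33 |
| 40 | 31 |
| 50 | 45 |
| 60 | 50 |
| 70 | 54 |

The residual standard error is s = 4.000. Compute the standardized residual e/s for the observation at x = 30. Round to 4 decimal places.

1.2500

ŷ = 7 + 0.7·30 = 28
e = 33 − 28 = 5
e/s = 5 / 4.000 = 1.2500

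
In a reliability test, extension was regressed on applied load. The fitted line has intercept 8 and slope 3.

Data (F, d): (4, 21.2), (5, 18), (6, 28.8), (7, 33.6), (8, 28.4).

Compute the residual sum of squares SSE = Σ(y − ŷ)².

SSE = 68.4

F=4: d̂ = 8 + 3·4 = 20; r = 21.2 − 20 = 1.2
F=5: d̂ = 8 + 3·5 = 23; r = 18 − 23 = -5
F=6: d̂ = 8 + 3·6 = 26; r = 28.8 − 26 = 2.8
F=7: d̂ = 8 + 3·7 = 29; r = 33.6 − 29 = 4.6
F=8: d̂ = 8 + 3·8 = 32; r = 28.4 − 32 = -3.6
SSE = 1.44 + 25 + 7.84 + 21.16 + 12.96 = 68.4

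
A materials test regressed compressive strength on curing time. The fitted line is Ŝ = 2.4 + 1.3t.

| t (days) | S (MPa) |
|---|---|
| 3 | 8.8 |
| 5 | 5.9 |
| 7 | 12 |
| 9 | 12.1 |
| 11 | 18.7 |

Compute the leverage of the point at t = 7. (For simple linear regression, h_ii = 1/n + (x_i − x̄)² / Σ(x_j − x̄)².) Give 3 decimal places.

h = 0.200

t̄ = (3 + 5 + 7 + 9 + 11)/5 = 7
Σ(t − t̄)² = 16 + 4 + 0 + 4 + 16 = 40
h = 1/5 + (0)²/40 = 0.2 + 0 = 0.200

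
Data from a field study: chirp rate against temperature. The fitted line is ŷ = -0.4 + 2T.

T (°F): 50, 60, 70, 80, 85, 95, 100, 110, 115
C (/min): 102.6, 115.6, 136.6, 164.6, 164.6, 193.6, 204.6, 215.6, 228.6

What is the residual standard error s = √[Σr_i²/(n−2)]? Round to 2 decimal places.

T=50: ŷ = -0.4 + 2·50 = 99.6; r = 102.6 − 99.6 = 3
T=60: ŷ = -0.4 + 2·60 = 119.6; r = 115.6 − 119.6 = -4
T=70: ŷ = -0.4 + 2·70 = 139.6; r = 136.6 − 139.6 = -3
T=80: ŷ = -0.4 + 2·80 = 159.6; r = 164.6 − 159.6 = 5
T=85: ŷ = -0.4 + 2·85 = 169.6; r = 164.6 − 169.6 = -5
T=95: ŷ = -0.4 + 2·95 = 189.6; r = 193.6 − 189.6 = 4
T=100: ŷ = -0.4 + 2·100 = 199.6; r = 204.6 − 199.6 = 5
T=110: ŷ = -0.4 + 2·110 = 219.6; r = 215.6 − 219.6 = -4
T=115: ŷ = -0.4 + 2·115 = 229.6; r = 228.6 − 229.6 = -1
SSE = 9 + 16 + 9 + 25 + 25 + 16 + 25 + 16 + 1 = 142
s = √(142/7) = √20.2857 ≈ 4.50

s = 4.50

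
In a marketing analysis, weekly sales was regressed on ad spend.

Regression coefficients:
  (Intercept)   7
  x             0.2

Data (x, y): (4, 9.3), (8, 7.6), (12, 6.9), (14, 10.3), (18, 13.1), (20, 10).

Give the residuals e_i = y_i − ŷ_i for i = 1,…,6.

x=4: ŷ = 7 + 0.2·4 = 7.8; e = 9.3 − 7.8 = 1.5
x=8: ŷ = 7 + 0.2·8 = 8.6; e = 7.6 − 8.6 = -1
x=12: ŷ = 7 + 0.2·12 = 9.4; e = 6.9 − 9.4 = -2.5
x=14: ŷ = 7 + 0.2·14 = 9.8; e = 10.3 − 9.8 = 0.5
x=18: ŷ = 7 + 0.2·18 = 10.6; e = 13.1 − 10.6 = 2.5
x=20: ŷ = 7 + 0.2·20 = 11; e = 10 − 11 = -1

1.5, -1, -2.5, 0.5, 2.5, -1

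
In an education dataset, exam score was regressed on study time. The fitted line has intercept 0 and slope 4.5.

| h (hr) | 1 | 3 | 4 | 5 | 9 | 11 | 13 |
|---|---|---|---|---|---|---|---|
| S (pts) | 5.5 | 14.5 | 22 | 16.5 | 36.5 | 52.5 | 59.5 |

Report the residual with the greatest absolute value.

h=1: ŷ = 4.5·1 = 4.5; e = 5.5 − 4.5 = 1
h=3: ŷ = 4.5·3 = 13.5; e = 14.5 − 13.5 = 1
h=4: ŷ = 4.5·4 = 18; e = 22 − 18 = 4
h=5: ŷ = 4.5·5 = 22.5; e = 16.5 − 22.5 = -6
h=9: ŷ = 4.5·9 = 40.5; e = 36.5 − 40.5 = -4
h=11: ŷ = 4.5·11 = 49.5; e = 52.5 − 49.5 = 3
h=13: ŷ = 4.5·13 = 58.5; e = 59.5 − 58.5 = 1
Largest |e| is 6 at h = 5, residual -6.

e = -6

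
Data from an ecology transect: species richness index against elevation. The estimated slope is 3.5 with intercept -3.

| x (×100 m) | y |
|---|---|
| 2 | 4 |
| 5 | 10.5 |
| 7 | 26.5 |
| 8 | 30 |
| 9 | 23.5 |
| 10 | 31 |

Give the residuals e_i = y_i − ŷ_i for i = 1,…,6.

x=2: ŷ = -3 + 3.5·2 = 4; e = 4 − 4 = 0
x=5: ŷ = -3 + 3.5·5 = 14.5; e = 10.5 − 14.5 = -4
x=7: ŷ = -3 + 3.5·7 = 21.5; e = 26.5 − 21.5 = 5
x=8: ŷ = -3 + 3.5·8 = 25; e = 30 − 25 = 5
x=9: ŷ = -3 + 3.5·9 = 28.5; e = 23.5 − 28.5 = -5
x=10: ŷ = -3 + 3.5·10 = 32; e = 31 − 32 = -1

0, -4, 5, 5, -5, -1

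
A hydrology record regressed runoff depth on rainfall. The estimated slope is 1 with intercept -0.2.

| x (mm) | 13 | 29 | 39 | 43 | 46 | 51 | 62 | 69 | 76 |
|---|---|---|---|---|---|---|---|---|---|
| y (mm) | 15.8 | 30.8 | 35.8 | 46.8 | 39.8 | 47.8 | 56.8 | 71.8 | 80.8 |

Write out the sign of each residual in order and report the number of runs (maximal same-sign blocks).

x=13: ŷ = -0.2 + 13 = 12.8; e = 15.8 − 12.8 = 3
x=29: ŷ = -0.2 + 29 = 28.8; e = 30.8 − 28.8 = 2
x=39: ŷ = -0.2 + 39 = 38.8; e = 35.8 − 38.8 = -3
x=43: ŷ = -0.2 + 43 = 42.8; e = 46.8 − 42.8 = 4
x=46: ŷ = -0.2 + 46 = 45.8; e = 39.8 − 45.8 = -6
x=51: ŷ = -0.2 + 51 = 50.8; e = 47.8 − 50.8 = -3
x=62: ŷ = -0.2 + 62 = 61.8; e = 56.8 − 61.8 = -5
x=69: ŷ = -0.2 + 69 = 68.8; e = 71.8 − 68.8 = 3
x=76: ŷ = -0.2 + 76 = 75.8; e = 80.8 − 75.8 = 5
Signs: + + − + − − − + +
Runs: +×2, −×1, +×1, −×3, +×2 → 5

5 runs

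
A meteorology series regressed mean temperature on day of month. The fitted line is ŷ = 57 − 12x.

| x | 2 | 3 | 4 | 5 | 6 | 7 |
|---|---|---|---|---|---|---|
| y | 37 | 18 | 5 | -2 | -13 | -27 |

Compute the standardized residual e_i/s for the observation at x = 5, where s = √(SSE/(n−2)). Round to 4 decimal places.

x=2: ŷ = 57 − 12·2 = 33; e = 37 − 33 = 4
x=3: ŷ = 57 − 12·3 = 21; e = 18 − 21 = -3
x=4: ŷ = 57 − 12·4 = 9; e = 5 − 9 = -4
x=5: ŷ = 57 − 12·5 = -3; e = -2 − (-3) = 1
x=6: ŷ = 57 − 12·6 = -15; e = -13 − (-15) = 2
x=7: ŷ = 57 − 12·7 = -27; e = -27 − (-27) = 0
SSE = 16 + 9 + 16 + 1 + 4 + 0 = 46
s = √(46/4) = 3.39116
e/s = 1 / 3.39116 = 0.2949

0.2949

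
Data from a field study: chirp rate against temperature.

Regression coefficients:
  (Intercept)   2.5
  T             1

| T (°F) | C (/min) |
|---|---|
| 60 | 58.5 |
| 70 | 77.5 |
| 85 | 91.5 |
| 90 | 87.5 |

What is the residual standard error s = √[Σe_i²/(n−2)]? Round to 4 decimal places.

s = 6.4031

T=60: Ĉ = 2.5 + 60 = 62.5; e = 58.5 − 62.5 = -4
T=70: Ĉ = 2.5 + 70 = 72.5; e = 77.5 − 72.5 = 5
T=85: Ĉ = 2.5 + 85 = 87.5; e = 91.5 − 87.5 = 4
T=90: Ĉ = 2.5 + 90 = 92.5; e = 87.5 − 92.5 = -5
SSE = 16 + 25 + 16 + 25 = 82
s = √(82/2) = √41 ≈ 6.4031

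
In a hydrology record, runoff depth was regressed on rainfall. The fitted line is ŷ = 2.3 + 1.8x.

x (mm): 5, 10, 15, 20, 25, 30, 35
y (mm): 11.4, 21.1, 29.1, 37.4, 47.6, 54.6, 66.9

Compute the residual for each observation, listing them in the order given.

x=5: ŷ = 2.3 + 1.8·5 = 11.3; r = 11.4 − 11.3 = 0.1
x=10: ŷ = 2.3 + 1.8·10 = 20.3; r = 21.1 − 20.3 = 0.8
x=15: ŷ = 2.3 + 1.8·15 = 29.3; r = 29.1 − 29.3 = -0.2
x=20: ŷ = 2.3 + 1.8·20 = 38.3; r = 37.4 − 38.3 = -0.9
x=25: ŷ = 2.3 + 1.8·25 = 47.3; r = 47.6 − 47.3 = 0.3
x=30: ŷ = 2.3 + 1.8·30 = 56.3; r = 54.6 − 56.3 = -1.7
x=35: ŷ = 2.3 + 1.8·35 = 65.3; r = 66.9 − 65.3 = 1.6

0.1, 0.8, -0.2, -0.9, 0.3, -1.7, 1.6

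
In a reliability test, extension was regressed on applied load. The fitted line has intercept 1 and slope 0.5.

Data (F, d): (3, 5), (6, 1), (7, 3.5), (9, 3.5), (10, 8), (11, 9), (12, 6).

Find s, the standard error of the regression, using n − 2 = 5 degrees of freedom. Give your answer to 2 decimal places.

F=3: ŷ = 1 + 0.5·3 = 2.5; e = 5 − 2.5 = 2.5
F=6: ŷ = 1 + 0.5·6 = 4; e = 1 − 4 = -3
F=7: ŷ = 1 + 0.5·7 = 4.5; e = 3.5 − 4.5 = -1
F=9: ŷ = 1 + 0.5·9 = 5.5; e = 3.5 − 5.5 = -2
F=10: ŷ = 1 + 0.5·10 = 6; e = 8 − 6 = 2
F=11: ŷ = 1 + 0.5·11 = 6.5; e = 9 − 6.5 = 2.5
F=12: ŷ = 1 + 0.5·12 = 7; e = 6 − 7 = -1
SSE = 6.25 + 9 + 1 + 4 + 4 + 6.25 + 1 = 31.5
s = √(31.5/5) = √6.3 ≈ 2.51

s = 2.51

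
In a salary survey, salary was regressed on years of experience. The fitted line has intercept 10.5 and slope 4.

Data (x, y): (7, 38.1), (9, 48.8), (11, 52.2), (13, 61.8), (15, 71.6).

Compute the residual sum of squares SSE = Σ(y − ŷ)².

SSE = 12.44

x=7: ŷ = 10.5 + 4·7 = 38.5; r = 38.1 − 38.5 = -0.4
x=9: ŷ = 10.5 + 4·9 = 46.5; r = 48.8 − 46.5 = 2.3
x=11: ŷ = 10.5 + 4·11 = 54.5; r = 52.2 − 54.5 = -2.3
x=13: ŷ = 10.5 + 4·13 = 62.5; r = 61.8 − 62.5 = -0.7
x=15: ŷ = 10.5 + 4·15 = 70.5; r = 71.6 − 70.5 = 1.1
SSE = 0.16 + 5.29 + 5.29 + 0.49 + 1.21 = 12.44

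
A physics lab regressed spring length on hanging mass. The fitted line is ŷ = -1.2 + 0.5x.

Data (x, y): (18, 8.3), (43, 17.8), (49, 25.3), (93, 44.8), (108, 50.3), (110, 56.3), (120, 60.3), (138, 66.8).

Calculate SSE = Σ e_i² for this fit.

SSE = 26.5

x=18: ŷ = -1.2 + 0.5·18 = 7.8; e = 8.3 − 7.8 = 0.5
x=43: ŷ = -1.2 + 0.5·43 = 20.3; e = 17.8 − 20.3 = -2.5
x=49: ŷ = -1.2 + 0.5·49 = 23.3; e = 25.3 − 23.3 = 2
x=93: ŷ = -1.2 + 0.5·93 = 45.3; e = 44.8 − 45.3 = -0.5
x=108: ŷ = -1.2 + 0.5·108 = 52.8; e = 50.3 − 52.8 = -2.5
x=110: ŷ = -1.2 + 0.5·110 = 53.8; e = 56.3 − 53.8 = 2.5
x=120: ŷ = -1.2 + 0.5·120 = 58.8; e = 60.3 − 58.8 = 1.5
x=138: ŷ = -1.2 + 0.5·138 = 67.8; e = 66.8 − 67.8 = -1
SSE = 0.25 + 6.25 + 4 + 0.25 + 6.25 + 6.25 + 2.25 + 1 = 26.5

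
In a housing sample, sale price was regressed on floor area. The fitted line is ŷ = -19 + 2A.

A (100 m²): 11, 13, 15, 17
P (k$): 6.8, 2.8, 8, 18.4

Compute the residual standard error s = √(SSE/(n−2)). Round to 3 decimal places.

A=11: ŷ = -19 + 2·11 = 3; e = 6.8 − 3 = 3.8
A=13: ŷ = -19 + 2·13 = 7; e = 2.8 − 7 = -4.2
A=15: ŷ = -19 + 2·15 = 11; e = 8 − 11 = -3
A=17: ŷ = -19 + 2·17 = 15; e = 18.4 − 15 = 3.4
SSE = 14.44 + 17.64 + 9 + 11.56 = 52.64
s = √(52.64/2) = √26.32 ≈ 5.130

s = 5.130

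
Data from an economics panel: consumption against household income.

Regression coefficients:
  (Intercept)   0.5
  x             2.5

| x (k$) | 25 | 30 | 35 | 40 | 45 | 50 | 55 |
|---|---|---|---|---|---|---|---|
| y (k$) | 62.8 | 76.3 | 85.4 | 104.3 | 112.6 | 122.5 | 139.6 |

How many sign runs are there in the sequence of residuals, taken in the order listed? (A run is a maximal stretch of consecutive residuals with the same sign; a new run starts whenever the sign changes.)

x=25: ŷ = 0.5 + 2.5·25 = 63; r = 62.8 − 63 = -0.2
x=30: ŷ = 0.5 + 2.5·30 = 75.5; r = 76.3 − 75.5 = 0.8
x=35: ŷ = 0.5 + 2.5·35 = 88; r = 85.4 − 88 = -2.6
x=40: ŷ = 0.5 + 2.5·40 = 100.5; r = 104.3 − 100.5 = 3.8
x=45: ŷ = 0.5 + 2.5·45 = 113; r = 112.6 − 113 = -0.4
x=50: ŷ = 0.5 + 2.5·50 = 125.5; r = 122.5 − 125.5 = -3
x=55: ŷ = 0.5 + 2.5·55 = 138; r = 139.6 − 138 = 1.6
Signs: − + − + − − +
Runs: −×1, +×1, −×1, +×1, −×2, +×1 → 6

6 runs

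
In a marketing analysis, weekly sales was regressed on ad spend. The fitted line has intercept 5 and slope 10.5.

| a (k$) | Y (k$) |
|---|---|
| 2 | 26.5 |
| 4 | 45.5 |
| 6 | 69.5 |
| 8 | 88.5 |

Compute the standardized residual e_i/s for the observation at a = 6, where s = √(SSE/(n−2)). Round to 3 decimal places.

a=2: ŷ = 5 + 10.5·2 = 26; e = 26.5 − 26 = 0.5
a=4: ŷ = 5 + 10.5·4 = 47; e = 45.5 − 47 = -1.5
a=6: ŷ = 5 + 10.5·6 = 68; e = 69.5 − 68 = 1.5
a=8: ŷ = 5 + 10.5·8 = 89; e = 88.5 − 89 = -0.5
SSE = 0.25 + 2.25 + 2.25 + 0.25 = 5
s = √(5/2) = 1.58114
e/s = 1.5 / 1.58114 = 0.949

0.949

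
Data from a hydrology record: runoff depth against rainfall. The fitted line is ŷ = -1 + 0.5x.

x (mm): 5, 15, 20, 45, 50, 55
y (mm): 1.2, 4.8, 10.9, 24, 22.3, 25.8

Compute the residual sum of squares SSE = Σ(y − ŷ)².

SSE = 16.22

x=5: ŷ = -1 + 0.5·5 = 1.5; r = 1.2 − 1.5 = -0.3
x=15: ŷ = -1 + 0.5·15 = 6.5; r = 4.8 − 6.5 = -1.7
x=20: ŷ = -1 + 0.5·20 = 9; r = 10.9 − 9 = 1.9
x=45: ŷ = -1 + 0.5·45 = 21.5; r = 24 − 21.5 = 2.5
x=50: ŷ = -1 + 0.5·50 = 24; r = 22.3 − 24 = -1.7
x=55: ŷ = -1 + 0.5·55 = 26.5; r = 25.8 − 26.5 = -0.7
SSE = 0.09 + 2.89 + 3.61 + 6.25 + 2.89 + 0.49 = 16.22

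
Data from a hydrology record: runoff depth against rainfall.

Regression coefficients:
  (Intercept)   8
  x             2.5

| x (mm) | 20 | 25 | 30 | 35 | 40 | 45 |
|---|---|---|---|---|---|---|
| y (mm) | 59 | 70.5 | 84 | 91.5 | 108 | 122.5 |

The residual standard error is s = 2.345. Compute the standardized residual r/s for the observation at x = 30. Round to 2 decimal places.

0.43

ŷ = 8 + 2.5·30 = 83
r = 84 − 83 = 1
r/s = 1 / 2.345 = 0.43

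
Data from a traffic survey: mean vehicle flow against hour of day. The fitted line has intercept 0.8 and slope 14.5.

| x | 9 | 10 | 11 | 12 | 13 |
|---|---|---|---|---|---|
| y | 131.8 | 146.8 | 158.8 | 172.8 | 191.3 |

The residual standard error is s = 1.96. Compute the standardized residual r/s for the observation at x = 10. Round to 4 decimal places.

ŷ = 0.8 + 14.5·10 = 145.8
r = 146.8 − 145.8 = 1
r/s = 1 / 1.96 = 0.5102

0.5102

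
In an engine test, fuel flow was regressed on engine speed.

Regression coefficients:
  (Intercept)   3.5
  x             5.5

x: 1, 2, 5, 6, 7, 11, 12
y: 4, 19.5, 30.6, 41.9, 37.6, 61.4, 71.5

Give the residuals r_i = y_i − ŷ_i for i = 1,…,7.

x=1: ŷ = 3.5 + 5.5·1 = 9; r = 4 − 9 = -5
x=2: ŷ = 3.5 + 5.5·2 = 14.5; r = 19.5 − 14.5 = 5
x=5: ŷ = 3.5 + 5.5·5 = 31; r = 30.6 − 31 = -0.4
x=6: ŷ = 3.5 + 5.5·6 = 36.5; r = 41.9 − 36.5 = 5.4
x=7: ŷ = 3.5 + 5.5·7 = 42; r = 37.6 − 42 = -4.4
x=11: ŷ = 3.5 + 5.5·11 = 64; r = 61.4 − 64 = -2.6
x=12: ŷ = 3.5 + 5.5·12 = 69.5; r = 71.5 − 69.5 = 2

-5, 5, -0.4, 5.4, -4.4, -2.6, 2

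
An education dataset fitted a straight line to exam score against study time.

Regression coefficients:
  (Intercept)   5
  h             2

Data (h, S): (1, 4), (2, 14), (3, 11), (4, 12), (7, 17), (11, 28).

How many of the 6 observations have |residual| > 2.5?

h=1: ŷ = 5 + 2·1 = 7; r = 4 − 7 = -3
h=2: ŷ = 5 + 2·2 = 9; r = 14 − 9 = 5
h=3: ŷ = 5 + 2·3 = 11; r = 11 − 11 = 0
h=4: ŷ = 5 + 2·4 = 13; r = 12 − 13 = -1
h=7: ŷ = 5 + 2·7 = 19; r = 17 − 19 = -2
h=11: ŷ = 5 + 2·11 = 27; r = 28 − 27 = 1
|r| > 2.5: h=1 (|r|=3), h=2 (|r|=5) → 2

2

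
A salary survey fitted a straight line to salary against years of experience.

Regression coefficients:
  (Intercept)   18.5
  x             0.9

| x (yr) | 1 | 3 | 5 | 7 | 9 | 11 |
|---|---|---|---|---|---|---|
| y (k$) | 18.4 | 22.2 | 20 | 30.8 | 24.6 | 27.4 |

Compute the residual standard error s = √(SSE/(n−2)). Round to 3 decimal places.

s = 3.606

x=1: ŷ = 18.5 + 0.9·1 = 19.4; e = 18.4 − 19.4 = -1
x=3: ŷ = 18.5 + 0.9·3 = 21.2; e = 22.2 − 21.2 = 1
x=5: ŷ = 18.5 + 0.9·5 = 23; e = 20 − 23 = -3
x=7: ŷ = 18.5 + 0.9·7 = 24.8; e = 30.8 − 24.8 = 6
x=9: ŷ = 18.5 + 0.9·9 = 26.6; e = 24.6 − 26.6 = -2
x=11: ŷ = 18.5 + 0.9·11 = 28.4; e = 27.4 − 28.4 = -1
SSE = 1 + 1 + 9 + 36 + 4 + 1 = 52
s = √(52/4) = √13 ≈ 3.606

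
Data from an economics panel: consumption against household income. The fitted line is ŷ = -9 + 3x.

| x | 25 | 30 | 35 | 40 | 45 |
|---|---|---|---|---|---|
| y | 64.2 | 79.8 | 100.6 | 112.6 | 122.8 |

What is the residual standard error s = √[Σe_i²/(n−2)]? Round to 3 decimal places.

s = 3.589

x=25: ŷ = -9 + 3·25 = 66; e = 64.2 − 66 = -1.8
x=30: ŷ = -9 + 3·30 = 81; e = 79.8 − 81 = -1.2
x=35: ŷ = -9 + 3·35 = 96; e = 100.6 − 96 = 4.6
x=40: ŷ = -9 + 3·40 = 111; e = 112.6 − 111 = 1.6
x=45: ŷ = -9 + 3·45 = 126; e = 122.8 − 126 = -3.2
SSE = 3.24 + 1.44 + 21.16 + 2.56 + 10.24 = 38.64
s = √(38.64/3) = √12.88 ≈ 3.589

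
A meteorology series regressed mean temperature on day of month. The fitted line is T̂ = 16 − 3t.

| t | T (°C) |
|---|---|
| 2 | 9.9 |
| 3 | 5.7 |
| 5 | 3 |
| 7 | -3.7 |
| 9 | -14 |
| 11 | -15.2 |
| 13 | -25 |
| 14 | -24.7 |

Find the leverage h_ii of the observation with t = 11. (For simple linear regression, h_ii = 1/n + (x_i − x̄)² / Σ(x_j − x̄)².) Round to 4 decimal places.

t̄ = (2 + 3 + 5 + 7 + 9 + 11 + 13 + 14)/8 = 8
Σ(t − t̄)² = 36 + 25 + 9 + 1 + 1 + 9 + 25 + 36 = 142
h = 1/8 + (3)²/142 = 0.125 + 0.0633803 = 0.1884

h = 0.1884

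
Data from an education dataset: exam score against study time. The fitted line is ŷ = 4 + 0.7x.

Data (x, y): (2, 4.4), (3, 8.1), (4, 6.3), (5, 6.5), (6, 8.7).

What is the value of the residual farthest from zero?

x=2: ŷ = 4 + 0.7·2 = 5.4; r = 4.4 − 5.4 = -1
x=3: ŷ = 4 + 0.7·3 = 6.1; r = 8.1 − 6.1 = 2
x=4: ŷ = 4 + 0.7·4 = 6.8; r = 6.3 − 6.8 = -0.5
x=5: ŷ = 4 + 0.7·5 = 7.5; r = 6.5 − 7.5 = -1
x=6: ŷ = 4 + 0.7·6 = 8.2; r = 8.7 − 8.2 = 0.5
Largest |r| is 2 at x = 3, residual 2.

r = 2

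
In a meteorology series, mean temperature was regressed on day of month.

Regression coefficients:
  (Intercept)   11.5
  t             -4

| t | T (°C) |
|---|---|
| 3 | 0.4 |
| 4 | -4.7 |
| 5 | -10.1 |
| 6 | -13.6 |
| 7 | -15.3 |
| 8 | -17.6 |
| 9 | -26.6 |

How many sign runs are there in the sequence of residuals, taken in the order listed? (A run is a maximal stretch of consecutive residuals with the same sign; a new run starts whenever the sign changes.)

4 runs

t=3: T̂ = 11.5 − 4·3 = -0.5; r = 0.4 − (-0.5) = 0.9
t=4: T̂ = 11.5 − 4·4 = -4.5; r = -4.7 − (-4.5) = -0.2
t=5: T̂ = 11.5 − 4·5 = -8.5; r = -10.1 − (-8.5) = -1.6
t=6: T̂ = 11.5 − 4·6 = -12.5; r = -13.6 − (-12.5) = -1.1
t=7: T̂ = 11.5 − 4·7 = -16.5; r = -15.3 − (-16.5) = 1.2
t=8: T̂ = 11.5 − 4·8 = -20.5; r = -17.6 − (-20.5) = 2.9
t=9: T̂ = 11.5 − 4·9 = -24.5; r = -26.6 − (-24.5) = -2.1
Signs: + − − − + + −
Runs: +×1, −×3, +×2, −×1 → 4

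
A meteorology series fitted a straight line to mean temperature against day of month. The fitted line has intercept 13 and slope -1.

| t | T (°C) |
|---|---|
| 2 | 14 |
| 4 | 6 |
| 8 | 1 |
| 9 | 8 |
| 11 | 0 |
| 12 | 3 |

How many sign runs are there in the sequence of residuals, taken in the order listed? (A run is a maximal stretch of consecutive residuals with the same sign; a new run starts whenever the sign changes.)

5 runs

t=2: T̂ = 13 − 2 = 11; e = 14 − 11 = 3
t=4: T̂ = 13 − 4 = 9; e = 6 − 9 = -3
t=8: T̂ = 13 − 8 = 5; e = 1 − 5 = -4
t=9: T̂ = 13 − 9 = 4; e = 8 − 4 = 4
t=11: T̂ = 13 − 11 = 2; e = 0 − 2 = -2
t=12: T̂ = 13 − 12 = 1; e = 3 − 1 = 2
Signs: + − − + − +
Runs: +×1, −×2, +×1, −×1, +×1 → 5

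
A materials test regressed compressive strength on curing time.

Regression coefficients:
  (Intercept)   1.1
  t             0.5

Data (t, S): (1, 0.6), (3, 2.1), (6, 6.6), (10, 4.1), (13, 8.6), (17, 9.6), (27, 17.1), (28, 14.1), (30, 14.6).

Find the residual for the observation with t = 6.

e = 2.5

ŷ = 1.1 + 0.5·6 = 4.1
e = 6.6 − 4.1 = 2.5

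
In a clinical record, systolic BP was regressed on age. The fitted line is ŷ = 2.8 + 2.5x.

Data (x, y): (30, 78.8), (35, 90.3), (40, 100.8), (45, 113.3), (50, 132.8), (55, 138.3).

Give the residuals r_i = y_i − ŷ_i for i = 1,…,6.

1, 0, -2, -2, 5, -2

x=30: ŷ = 2.8 + 2.5·30 = 77.8; r = 78.8 − 77.8 = 1
x=35: ŷ = 2.8 + 2.5·35 = 90.3; r = 90.3 − 90.3 = 0
x=40: ŷ = 2.8 + 2.5·40 = 102.8; r = 100.8 − 102.8 = -2
x=45: ŷ = 2.8 + 2.5·45 = 115.3; r = 113.3 − 115.3 = -2
x=50: ŷ = 2.8 + 2.5·50 = 127.8; r = 132.8 − 127.8 = 5
x=55: ŷ = 2.8 + 2.5·55 = 140.3; r = 138.3 − 140.3 = -2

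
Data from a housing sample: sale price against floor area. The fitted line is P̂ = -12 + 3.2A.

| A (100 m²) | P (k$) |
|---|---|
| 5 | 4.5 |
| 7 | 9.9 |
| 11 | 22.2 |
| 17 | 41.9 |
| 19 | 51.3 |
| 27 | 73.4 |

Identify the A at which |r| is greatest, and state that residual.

A = 19, r = 2.5

A=5: P̂ = -12 + 3.2·5 = 4; r = 4.5 − 4 = 0.5
A=7: P̂ = -12 + 3.2·7 = 10.4; r = 9.9 − 10.4 = -0.5
A=11: P̂ = -12 + 3.2·11 = 23.2; r = 22.2 − 23.2 = -1
A=17: P̂ = -12 + 3.2·17 = 42.4; r = 41.9 − 42.4 = -0.5
A=19: P̂ = -12 + 3.2·19 = 48.8; r = 51.3 − 48.8 = 2.5
A=27: P̂ = -12 + 3.2·27 = 74.4; r = 73.4 − 74.4 = -1
Largest |r| is 2.5 at A = 19, residual 2.5.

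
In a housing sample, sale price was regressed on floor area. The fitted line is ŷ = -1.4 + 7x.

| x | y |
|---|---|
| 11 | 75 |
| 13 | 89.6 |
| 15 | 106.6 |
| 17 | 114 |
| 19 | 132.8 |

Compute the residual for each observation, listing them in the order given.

-0.6, 0, 3, -3.6, 1.2

x=11: ŷ = -1.4 + 7·11 = 75.6; r = 75 − 75.6 = -0.6
x=13: ŷ = -1.4 + 7·13 = 89.6; r = 89.6 − 89.6 = 0
x=15: ŷ = -1.4 + 7·15 = 103.6; r = 106.6 − 103.6 = 3
x=17: ŷ = -1.4 + 7·17 = 117.6; r = 114 − 117.6 = -3.6
x=19: ŷ = -1.4 + 7·19 = 131.6; r = 132.8 − 131.6 = 1.2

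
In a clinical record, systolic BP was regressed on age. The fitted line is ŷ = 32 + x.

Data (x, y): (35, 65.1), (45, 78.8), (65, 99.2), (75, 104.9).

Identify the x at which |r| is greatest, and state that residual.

x=35: ŷ = 32 + 35 = 67; r = 65.1 − 67 = -1.9
x=45: ŷ = 32 + 45 = 77; r = 78.8 − 77 = 1.8
x=65: ŷ = 32 + 65 = 97; r = 99.2 − 97 = 2.2
x=75: ŷ = 32 + 75 = 107; r = 104.9 − 107 = -2.1
Largest |r| is 2.2 at x = 65, residual 2.2.

x = 65, r = 2.2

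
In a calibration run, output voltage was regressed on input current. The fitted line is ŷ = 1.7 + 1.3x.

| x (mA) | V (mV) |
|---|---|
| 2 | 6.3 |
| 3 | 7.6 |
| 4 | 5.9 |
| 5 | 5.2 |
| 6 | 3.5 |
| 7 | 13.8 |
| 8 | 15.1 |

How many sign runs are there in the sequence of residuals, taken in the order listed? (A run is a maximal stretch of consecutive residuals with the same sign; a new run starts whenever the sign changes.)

3 runs

x=2: ŷ = 1.7 + 1.3·2 = 4.3; e = 6.3 − 4.3 = 2
x=3: ŷ = 1.7 + 1.3·3 = 5.6; e = 7.6 − 5.6 = 2
x=4: ŷ = 1.7 + 1.3·4 = 6.9; e = 5.9 − 6.9 = -1
x=5: ŷ = 1.7 + 1.3·5 = 8.2; e = 5.2 − 8.2 = -3
x=6: ŷ = 1.7 + 1.3·6 = 9.5; e = 3.5 − 9.5 = -6
x=7: ŷ = 1.7 + 1.3·7 = 10.8; e = 13.8 − 10.8 = 3
x=8: ŷ = 1.7 + 1.3·8 = 12.1; e = 15.1 − 12.1 = 3
Signs: + + − − − + +
Runs: +×2, −×3, +×2 → 3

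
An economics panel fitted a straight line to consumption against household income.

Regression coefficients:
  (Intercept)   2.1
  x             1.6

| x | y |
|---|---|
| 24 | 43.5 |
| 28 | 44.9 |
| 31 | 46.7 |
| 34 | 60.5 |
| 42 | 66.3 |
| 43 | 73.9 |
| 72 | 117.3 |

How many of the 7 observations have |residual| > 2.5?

5

x=24: ŷ = 2.1 + 1.6·24 = 40.5; r = 43.5 − 40.5 = 3
x=28: ŷ = 2.1 + 1.6·28 = 46.9; r = 44.9 − 46.9 = -2
x=31: ŷ = 2.1 + 1.6·31 = 51.7; r = 46.7 − 51.7 = -5
x=34: ŷ = 2.1 + 1.6·34 = 56.5; r = 60.5 − 56.5 = 4
x=42: ŷ = 2.1 + 1.6·42 = 69.3; r = 66.3 − 69.3 = -3
x=43: ŷ = 2.1 + 1.6·43 = 70.9; r = 73.9 − 70.9 = 3
x=72: ŷ = 2.1 + 1.6·72 = 117.3; r = 117.3 − 117.3 = 0
|r| > 2.5: x=24 (|r|=3), x=31 (|r|=5), x=34 (|r|=4), x=42 (|r|=3), x=43 (|r|=3) → 5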